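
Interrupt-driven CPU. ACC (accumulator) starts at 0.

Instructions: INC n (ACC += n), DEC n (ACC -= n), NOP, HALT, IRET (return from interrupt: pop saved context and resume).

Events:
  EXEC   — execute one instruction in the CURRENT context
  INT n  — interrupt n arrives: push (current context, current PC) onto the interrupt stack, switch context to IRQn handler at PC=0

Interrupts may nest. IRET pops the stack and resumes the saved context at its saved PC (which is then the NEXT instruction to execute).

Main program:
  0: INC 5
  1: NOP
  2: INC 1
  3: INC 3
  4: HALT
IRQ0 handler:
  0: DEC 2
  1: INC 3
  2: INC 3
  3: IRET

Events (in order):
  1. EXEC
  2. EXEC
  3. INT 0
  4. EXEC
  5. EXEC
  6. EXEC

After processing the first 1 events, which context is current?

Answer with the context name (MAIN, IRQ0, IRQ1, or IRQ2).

Answer: MAIN

Derivation:
Event 1 (EXEC): [MAIN] PC=0: INC 5 -> ACC=5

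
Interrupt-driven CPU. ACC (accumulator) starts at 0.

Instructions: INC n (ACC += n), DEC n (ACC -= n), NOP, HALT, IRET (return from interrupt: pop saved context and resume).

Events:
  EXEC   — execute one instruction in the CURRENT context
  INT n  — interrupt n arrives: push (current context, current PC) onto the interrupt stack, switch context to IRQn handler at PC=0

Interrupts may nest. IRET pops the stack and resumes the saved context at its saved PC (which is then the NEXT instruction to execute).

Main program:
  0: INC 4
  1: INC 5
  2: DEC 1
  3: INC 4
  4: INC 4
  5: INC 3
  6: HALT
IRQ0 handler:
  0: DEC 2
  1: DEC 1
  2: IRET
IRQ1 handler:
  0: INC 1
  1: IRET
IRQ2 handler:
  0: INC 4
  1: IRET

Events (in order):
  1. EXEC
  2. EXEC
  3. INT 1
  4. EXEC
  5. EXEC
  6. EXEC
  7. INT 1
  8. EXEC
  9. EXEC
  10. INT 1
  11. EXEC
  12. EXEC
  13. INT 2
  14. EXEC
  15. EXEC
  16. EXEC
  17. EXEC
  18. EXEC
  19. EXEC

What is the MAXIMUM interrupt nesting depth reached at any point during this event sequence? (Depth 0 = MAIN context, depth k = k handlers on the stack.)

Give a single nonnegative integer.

Event 1 (EXEC): [MAIN] PC=0: INC 4 -> ACC=4 [depth=0]
Event 2 (EXEC): [MAIN] PC=1: INC 5 -> ACC=9 [depth=0]
Event 3 (INT 1): INT 1 arrives: push (MAIN, PC=2), enter IRQ1 at PC=0 (depth now 1) [depth=1]
Event 4 (EXEC): [IRQ1] PC=0: INC 1 -> ACC=10 [depth=1]
Event 5 (EXEC): [IRQ1] PC=1: IRET -> resume MAIN at PC=2 (depth now 0) [depth=0]
Event 6 (EXEC): [MAIN] PC=2: DEC 1 -> ACC=9 [depth=0]
Event 7 (INT 1): INT 1 arrives: push (MAIN, PC=3), enter IRQ1 at PC=0 (depth now 1) [depth=1]
Event 8 (EXEC): [IRQ1] PC=0: INC 1 -> ACC=10 [depth=1]
Event 9 (EXEC): [IRQ1] PC=1: IRET -> resume MAIN at PC=3 (depth now 0) [depth=0]
Event 10 (INT 1): INT 1 arrives: push (MAIN, PC=3), enter IRQ1 at PC=0 (depth now 1) [depth=1]
Event 11 (EXEC): [IRQ1] PC=0: INC 1 -> ACC=11 [depth=1]
Event 12 (EXEC): [IRQ1] PC=1: IRET -> resume MAIN at PC=3 (depth now 0) [depth=0]
Event 13 (INT 2): INT 2 arrives: push (MAIN, PC=3), enter IRQ2 at PC=0 (depth now 1) [depth=1]
Event 14 (EXEC): [IRQ2] PC=0: INC 4 -> ACC=15 [depth=1]
Event 15 (EXEC): [IRQ2] PC=1: IRET -> resume MAIN at PC=3 (depth now 0) [depth=0]
Event 16 (EXEC): [MAIN] PC=3: INC 4 -> ACC=19 [depth=0]
Event 17 (EXEC): [MAIN] PC=4: INC 4 -> ACC=23 [depth=0]
Event 18 (EXEC): [MAIN] PC=5: INC 3 -> ACC=26 [depth=0]
Event 19 (EXEC): [MAIN] PC=6: HALT [depth=0]
Max depth observed: 1

Answer: 1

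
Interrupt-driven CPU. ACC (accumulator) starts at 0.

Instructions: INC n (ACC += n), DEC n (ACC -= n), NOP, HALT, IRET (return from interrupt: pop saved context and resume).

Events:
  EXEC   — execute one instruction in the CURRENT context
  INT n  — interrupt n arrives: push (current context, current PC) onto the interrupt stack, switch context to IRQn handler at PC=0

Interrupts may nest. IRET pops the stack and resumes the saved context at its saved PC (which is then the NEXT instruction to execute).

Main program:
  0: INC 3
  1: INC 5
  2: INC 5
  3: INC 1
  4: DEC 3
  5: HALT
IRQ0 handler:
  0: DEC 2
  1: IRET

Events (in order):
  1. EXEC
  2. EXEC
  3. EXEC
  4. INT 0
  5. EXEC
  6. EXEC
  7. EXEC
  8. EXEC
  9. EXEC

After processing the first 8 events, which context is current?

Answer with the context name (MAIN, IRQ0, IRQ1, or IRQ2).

Answer: MAIN

Derivation:
Event 1 (EXEC): [MAIN] PC=0: INC 3 -> ACC=3
Event 2 (EXEC): [MAIN] PC=1: INC 5 -> ACC=8
Event 3 (EXEC): [MAIN] PC=2: INC 5 -> ACC=13
Event 4 (INT 0): INT 0 arrives: push (MAIN, PC=3), enter IRQ0 at PC=0 (depth now 1)
Event 5 (EXEC): [IRQ0] PC=0: DEC 2 -> ACC=11
Event 6 (EXEC): [IRQ0] PC=1: IRET -> resume MAIN at PC=3 (depth now 0)
Event 7 (EXEC): [MAIN] PC=3: INC 1 -> ACC=12
Event 8 (EXEC): [MAIN] PC=4: DEC 3 -> ACC=9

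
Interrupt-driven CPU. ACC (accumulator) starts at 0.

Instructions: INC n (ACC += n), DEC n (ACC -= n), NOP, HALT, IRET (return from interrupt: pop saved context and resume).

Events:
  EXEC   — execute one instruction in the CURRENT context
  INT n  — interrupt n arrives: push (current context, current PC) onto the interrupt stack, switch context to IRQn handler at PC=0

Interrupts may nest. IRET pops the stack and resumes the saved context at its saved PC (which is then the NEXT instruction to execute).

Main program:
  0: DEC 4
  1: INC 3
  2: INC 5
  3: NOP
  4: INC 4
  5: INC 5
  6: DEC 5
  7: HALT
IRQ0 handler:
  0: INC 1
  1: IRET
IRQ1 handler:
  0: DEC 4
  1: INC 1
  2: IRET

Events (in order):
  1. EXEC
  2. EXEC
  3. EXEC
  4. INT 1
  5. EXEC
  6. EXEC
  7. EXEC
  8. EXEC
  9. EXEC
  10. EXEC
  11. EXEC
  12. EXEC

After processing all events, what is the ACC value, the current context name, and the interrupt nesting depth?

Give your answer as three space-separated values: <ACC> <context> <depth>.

Event 1 (EXEC): [MAIN] PC=0: DEC 4 -> ACC=-4
Event 2 (EXEC): [MAIN] PC=1: INC 3 -> ACC=-1
Event 3 (EXEC): [MAIN] PC=2: INC 5 -> ACC=4
Event 4 (INT 1): INT 1 arrives: push (MAIN, PC=3), enter IRQ1 at PC=0 (depth now 1)
Event 5 (EXEC): [IRQ1] PC=0: DEC 4 -> ACC=0
Event 6 (EXEC): [IRQ1] PC=1: INC 1 -> ACC=1
Event 7 (EXEC): [IRQ1] PC=2: IRET -> resume MAIN at PC=3 (depth now 0)
Event 8 (EXEC): [MAIN] PC=3: NOP
Event 9 (EXEC): [MAIN] PC=4: INC 4 -> ACC=5
Event 10 (EXEC): [MAIN] PC=5: INC 5 -> ACC=10
Event 11 (EXEC): [MAIN] PC=6: DEC 5 -> ACC=5
Event 12 (EXEC): [MAIN] PC=7: HALT

Answer: 5 MAIN 0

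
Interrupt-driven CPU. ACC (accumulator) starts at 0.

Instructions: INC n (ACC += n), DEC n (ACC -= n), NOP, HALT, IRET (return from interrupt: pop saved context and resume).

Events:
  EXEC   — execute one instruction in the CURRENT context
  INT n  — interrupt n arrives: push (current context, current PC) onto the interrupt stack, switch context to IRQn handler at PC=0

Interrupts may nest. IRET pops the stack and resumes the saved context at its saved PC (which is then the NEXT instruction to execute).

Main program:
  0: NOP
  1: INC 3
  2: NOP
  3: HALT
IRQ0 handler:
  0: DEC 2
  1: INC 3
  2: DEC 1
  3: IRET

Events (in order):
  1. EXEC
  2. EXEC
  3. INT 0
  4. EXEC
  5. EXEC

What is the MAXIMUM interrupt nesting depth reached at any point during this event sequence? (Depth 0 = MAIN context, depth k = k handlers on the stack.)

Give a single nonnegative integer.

Answer: 1

Derivation:
Event 1 (EXEC): [MAIN] PC=0: NOP [depth=0]
Event 2 (EXEC): [MAIN] PC=1: INC 3 -> ACC=3 [depth=0]
Event 3 (INT 0): INT 0 arrives: push (MAIN, PC=2), enter IRQ0 at PC=0 (depth now 1) [depth=1]
Event 4 (EXEC): [IRQ0] PC=0: DEC 2 -> ACC=1 [depth=1]
Event 5 (EXEC): [IRQ0] PC=1: INC 3 -> ACC=4 [depth=1]
Max depth observed: 1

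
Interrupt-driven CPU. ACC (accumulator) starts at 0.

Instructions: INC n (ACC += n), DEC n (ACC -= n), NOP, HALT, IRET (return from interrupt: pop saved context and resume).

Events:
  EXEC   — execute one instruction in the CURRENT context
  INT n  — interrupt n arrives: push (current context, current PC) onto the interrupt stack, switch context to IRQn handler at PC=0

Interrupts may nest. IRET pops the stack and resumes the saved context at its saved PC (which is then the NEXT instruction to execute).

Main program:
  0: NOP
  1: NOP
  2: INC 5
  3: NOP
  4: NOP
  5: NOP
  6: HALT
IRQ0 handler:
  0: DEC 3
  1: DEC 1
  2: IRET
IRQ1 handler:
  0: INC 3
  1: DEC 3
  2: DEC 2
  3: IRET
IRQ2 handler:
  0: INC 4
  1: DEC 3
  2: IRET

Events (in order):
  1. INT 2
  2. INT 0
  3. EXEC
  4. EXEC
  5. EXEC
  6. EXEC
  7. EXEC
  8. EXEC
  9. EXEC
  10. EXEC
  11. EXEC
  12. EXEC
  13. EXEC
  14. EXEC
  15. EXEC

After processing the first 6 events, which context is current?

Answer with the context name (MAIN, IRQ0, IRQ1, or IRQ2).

Event 1 (INT 2): INT 2 arrives: push (MAIN, PC=0), enter IRQ2 at PC=0 (depth now 1)
Event 2 (INT 0): INT 0 arrives: push (IRQ2, PC=0), enter IRQ0 at PC=0 (depth now 2)
Event 3 (EXEC): [IRQ0] PC=0: DEC 3 -> ACC=-3
Event 4 (EXEC): [IRQ0] PC=1: DEC 1 -> ACC=-4
Event 5 (EXEC): [IRQ0] PC=2: IRET -> resume IRQ2 at PC=0 (depth now 1)
Event 6 (EXEC): [IRQ2] PC=0: INC 4 -> ACC=0

Answer: IRQ2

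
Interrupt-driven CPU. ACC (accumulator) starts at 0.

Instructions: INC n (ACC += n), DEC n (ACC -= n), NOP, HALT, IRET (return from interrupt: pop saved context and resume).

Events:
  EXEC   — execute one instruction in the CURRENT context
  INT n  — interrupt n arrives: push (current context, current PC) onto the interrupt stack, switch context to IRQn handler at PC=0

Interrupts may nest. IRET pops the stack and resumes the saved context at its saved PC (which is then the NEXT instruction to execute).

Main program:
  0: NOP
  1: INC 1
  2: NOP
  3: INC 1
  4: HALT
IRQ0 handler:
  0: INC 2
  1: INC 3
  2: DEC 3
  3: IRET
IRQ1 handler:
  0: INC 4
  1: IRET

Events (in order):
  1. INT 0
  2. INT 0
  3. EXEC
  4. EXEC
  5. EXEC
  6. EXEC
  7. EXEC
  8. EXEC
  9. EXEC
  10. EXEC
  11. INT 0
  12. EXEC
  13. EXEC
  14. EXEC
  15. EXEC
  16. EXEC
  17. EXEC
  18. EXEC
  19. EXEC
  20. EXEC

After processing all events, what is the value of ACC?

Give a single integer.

Answer: 8

Derivation:
Event 1 (INT 0): INT 0 arrives: push (MAIN, PC=0), enter IRQ0 at PC=0 (depth now 1)
Event 2 (INT 0): INT 0 arrives: push (IRQ0, PC=0), enter IRQ0 at PC=0 (depth now 2)
Event 3 (EXEC): [IRQ0] PC=0: INC 2 -> ACC=2
Event 4 (EXEC): [IRQ0] PC=1: INC 3 -> ACC=5
Event 5 (EXEC): [IRQ0] PC=2: DEC 3 -> ACC=2
Event 6 (EXEC): [IRQ0] PC=3: IRET -> resume IRQ0 at PC=0 (depth now 1)
Event 7 (EXEC): [IRQ0] PC=0: INC 2 -> ACC=4
Event 8 (EXEC): [IRQ0] PC=1: INC 3 -> ACC=7
Event 9 (EXEC): [IRQ0] PC=2: DEC 3 -> ACC=4
Event 10 (EXEC): [IRQ0] PC=3: IRET -> resume MAIN at PC=0 (depth now 0)
Event 11 (INT 0): INT 0 arrives: push (MAIN, PC=0), enter IRQ0 at PC=0 (depth now 1)
Event 12 (EXEC): [IRQ0] PC=0: INC 2 -> ACC=6
Event 13 (EXEC): [IRQ0] PC=1: INC 3 -> ACC=9
Event 14 (EXEC): [IRQ0] PC=2: DEC 3 -> ACC=6
Event 15 (EXEC): [IRQ0] PC=3: IRET -> resume MAIN at PC=0 (depth now 0)
Event 16 (EXEC): [MAIN] PC=0: NOP
Event 17 (EXEC): [MAIN] PC=1: INC 1 -> ACC=7
Event 18 (EXEC): [MAIN] PC=2: NOP
Event 19 (EXEC): [MAIN] PC=3: INC 1 -> ACC=8
Event 20 (EXEC): [MAIN] PC=4: HALT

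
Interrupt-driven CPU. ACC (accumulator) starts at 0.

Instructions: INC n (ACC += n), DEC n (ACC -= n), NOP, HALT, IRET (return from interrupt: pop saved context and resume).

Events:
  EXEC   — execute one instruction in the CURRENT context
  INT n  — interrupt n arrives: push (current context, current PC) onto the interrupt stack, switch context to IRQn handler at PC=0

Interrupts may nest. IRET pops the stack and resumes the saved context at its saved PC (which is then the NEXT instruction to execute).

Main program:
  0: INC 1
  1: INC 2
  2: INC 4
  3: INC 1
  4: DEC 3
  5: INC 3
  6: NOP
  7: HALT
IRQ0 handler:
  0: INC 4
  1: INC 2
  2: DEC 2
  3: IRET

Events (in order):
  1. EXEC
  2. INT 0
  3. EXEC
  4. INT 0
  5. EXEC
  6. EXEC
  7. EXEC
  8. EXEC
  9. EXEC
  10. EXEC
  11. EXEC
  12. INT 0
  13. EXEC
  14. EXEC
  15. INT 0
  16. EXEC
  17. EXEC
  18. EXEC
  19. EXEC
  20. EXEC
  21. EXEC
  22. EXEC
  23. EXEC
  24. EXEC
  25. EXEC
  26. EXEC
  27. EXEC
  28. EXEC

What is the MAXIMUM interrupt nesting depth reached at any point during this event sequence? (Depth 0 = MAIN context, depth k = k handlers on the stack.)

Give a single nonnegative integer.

Event 1 (EXEC): [MAIN] PC=0: INC 1 -> ACC=1 [depth=0]
Event 2 (INT 0): INT 0 arrives: push (MAIN, PC=1), enter IRQ0 at PC=0 (depth now 1) [depth=1]
Event 3 (EXEC): [IRQ0] PC=0: INC 4 -> ACC=5 [depth=1]
Event 4 (INT 0): INT 0 arrives: push (IRQ0, PC=1), enter IRQ0 at PC=0 (depth now 2) [depth=2]
Event 5 (EXEC): [IRQ0] PC=0: INC 4 -> ACC=9 [depth=2]
Event 6 (EXEC): [IRQ0] PC=1: INC 2 -> ACC=11 [depth=2]
Event 7 (EXEC): [IRQ0] PC=2: DEC 2 -> ACC=9 [depth=2]
Event 8 (EXEC): [IRQ0] PC=3: IRET -> resume IRQ0 at PC=1 (depth now 1) [depth=1]
Event 9 (EXEC): [IRQ0] PC=1: INC 2 -> ACC=11 [depth=1]
Event 10 (EXEC): [IRQ0] PC=2: DEC 2 -> ACC=9 [depth=1]
Event 11 (EXEC): [IRQ0] PC=3: IRET -> resume MAIN at PC=1 (depth now 0) [depth=0]
Event 12 (INT 0): INT 0 arrives: push (MAIN, PC=1), enter IRQ0 at PC=0 (depth now 1) [depth=1]
Event 13 (EXEC): [IRQ0] PC=0: INC 4 -> ACC=13 [depth=1]
Event 14 (EXEC): [IRQ0] PC=1: INC 2 -> ACC=15 [depth=1]
Event 15 (INT 0): INT 0 arrives: push (IRQ0, PC=2), enter IRQ0 at PC=0 (depth now 2) [depth=2]
Event 16 (EXEC): [IRQ0] PC=0: INC 4 -> ACC=19 [depth=2]
Event 17 (EXEC): [IRQ0] PC=1: INC 2 -> ACC=21 [depth=2]
Event 18 (EXEC): [IRQ0] PC=2: DEC 2 -> ACC=19 [depth=2]
Event 19 (EXEC): [IRQ0] PC=3: IRET -> resume IRQ0 at PC=2 (depth now 1) [depth=1]
Event 20 (EXEC): [IRQ0] PC=2: DEC 2 -> ACC=17 [depth=1]
Event 21 (EXEC): [IRQ0] PC=3: IRET -> resume MAIN at PC=1 (depth now 0) [depth=0]
Event 22 (EXEC): [MAIN] PC=1: INC 2 -> ACC=19 [depth=0]
Event 23 (EXEC): [MAIN] PC=2: INC 4 -> ACC=23 [depth=0]
Event 24 (EXEC): [MAIN] PC=3: INC 1 -> ACC=24 [depth=0]
Event 25 (EXEC): [MAIN] PC=4: DEC 3 -> ACC=21 [depth=0]
Event 26 (EXEC): [MAIN] PC=5: INC 3 -> ACC=24 [depth=0]
Event 27 (EXEC): [MAIN] PC=6: NOP [depth=0]
Event 28 (EXEC): [MAIN] PC=7: HALT [depth=0]
Max depth observed: 2

Answer: 2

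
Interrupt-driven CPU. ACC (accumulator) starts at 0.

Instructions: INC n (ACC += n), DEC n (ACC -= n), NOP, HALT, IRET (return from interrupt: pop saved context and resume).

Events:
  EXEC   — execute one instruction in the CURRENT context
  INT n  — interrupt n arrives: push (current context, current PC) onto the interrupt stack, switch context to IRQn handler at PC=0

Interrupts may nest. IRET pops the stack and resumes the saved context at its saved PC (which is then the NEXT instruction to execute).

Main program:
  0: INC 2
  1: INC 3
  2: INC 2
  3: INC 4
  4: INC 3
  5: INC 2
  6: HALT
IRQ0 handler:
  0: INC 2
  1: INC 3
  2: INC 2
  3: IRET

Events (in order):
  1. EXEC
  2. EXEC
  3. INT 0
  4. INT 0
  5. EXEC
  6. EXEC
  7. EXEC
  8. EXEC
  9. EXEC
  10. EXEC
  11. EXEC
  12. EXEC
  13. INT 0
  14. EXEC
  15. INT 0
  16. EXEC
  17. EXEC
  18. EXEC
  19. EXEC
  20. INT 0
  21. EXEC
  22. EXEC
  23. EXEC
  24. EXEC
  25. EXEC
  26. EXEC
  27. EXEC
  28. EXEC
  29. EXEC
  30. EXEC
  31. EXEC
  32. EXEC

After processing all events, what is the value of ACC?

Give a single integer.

Answer: 51

Derivation:
Event 1 (EXEC): [MAIN] PC=0: INC 2 -> ACC=2
Event 2 (EXEC): [MAIN] PC=1: INC 3 -> ACC=5
Event 3 (INT 0): INT 0 arrives: push (MAIN, PC=2), enter IRQ0 at PC=0 (depth now 1)
Event 4 (INT 0): INT 0 arrives: push (IRQ0, PC=0), enter IRQ0 at PC=0 (depth now 2)
Event 5 (EXEC): [IRQ0] PC=0: INC 2 -> ACC=7
Event 6 (EXEC): [IRQ0] PC=1: INC 3 -> ACC=10
Event 7 (EXEC): [IRQ0] PC=2: INC 2 -> ACC=12
Event 8 (EXEC): [IRQ0] PC=3: IRET -> resume IRQ0 at PC=0 (depth now 1)
Event 9 (EXEC): [IRQ0] PC=0: INC 2 -> ACC=14
Event 10 (EXEC): [IRQ0] PC=1: INC 3 -> ACC=17
Event 11 (EXEC): [IRQ0] PC=2: INC 2 -> ACC=19
Event 12 (EXEC): [IRQ0] PC=3: IRET -> resume MAIN at PC=2 (depth now 0)
Event 13 (INT 0): INT 0 arrives: push (MAIN, PC=2), enter IRQ0 at PC=0 (depth now 1)
Event 14 (EXEC): [IRQ0] PC=0: INC 2 -> ACC=21
Event 15 (INT 0): INT 0 arrives: push (IRQ0, PC=1), enter IRQ0 at PC=0 (depth now 2)
Event 16 (EXEC): [IRQ0] PC=0: INC 2 -> ACC=23
Event 17 (EXEC): [IRQ0] PC=1: INC 3 -> ACC=26
Event 18 (EXEC): [IRQ0] PC=2: INC 2 -> ACC=28
Event 19 (EXEC): [IRQ0] PC=3: IRET -> resume IRQ0 at PC=1 (depth now 1)
Event 20 (INT 0): INT 0 arrives: push (IRQ0, PC=1), enter IRQ0 at PC=0 (depth now 2)
Event 21 (EXEC): [IRQ0] PC=0: INC 2 -> ACC=30
Event 22 (EXEC): [IRQ0] PC=1: INC 3 -> ACC=33
Event 23 (EXEC): [IRQ0] PC=2: INC 2 -> ACC=35
Event 24 (EXEC): [IRQ0] PC=3: IRET -> resume IRQ0 at PC=1 (depth now 1)
Event 25 (EXEC): [IRQ0] PC=1: INC 3 -> ACC=38
Event 26 (EXEC): [IRQ0] PC=2: INC 2 -> ACC=40
Event 27 (EXEC): [IRQ0] PC=3: IRET -> resume MAIN at PC=2 (depth now 0)
Event 28 (EXEC): [MAIN] PC=2: INC 2 -> ACC=42
Event 29 (EXEC): [MAIN] PC=3: INC 4 -> ACC=46
Event 30 (EXEC): [MAIN] PC=4: INC 3 -> ACC=49
Event 31 (EXEC): [MAIN] PC=5: INC 2 -> ACC=51
Event 32 (EXEC): [MAIN] PC=6: HALT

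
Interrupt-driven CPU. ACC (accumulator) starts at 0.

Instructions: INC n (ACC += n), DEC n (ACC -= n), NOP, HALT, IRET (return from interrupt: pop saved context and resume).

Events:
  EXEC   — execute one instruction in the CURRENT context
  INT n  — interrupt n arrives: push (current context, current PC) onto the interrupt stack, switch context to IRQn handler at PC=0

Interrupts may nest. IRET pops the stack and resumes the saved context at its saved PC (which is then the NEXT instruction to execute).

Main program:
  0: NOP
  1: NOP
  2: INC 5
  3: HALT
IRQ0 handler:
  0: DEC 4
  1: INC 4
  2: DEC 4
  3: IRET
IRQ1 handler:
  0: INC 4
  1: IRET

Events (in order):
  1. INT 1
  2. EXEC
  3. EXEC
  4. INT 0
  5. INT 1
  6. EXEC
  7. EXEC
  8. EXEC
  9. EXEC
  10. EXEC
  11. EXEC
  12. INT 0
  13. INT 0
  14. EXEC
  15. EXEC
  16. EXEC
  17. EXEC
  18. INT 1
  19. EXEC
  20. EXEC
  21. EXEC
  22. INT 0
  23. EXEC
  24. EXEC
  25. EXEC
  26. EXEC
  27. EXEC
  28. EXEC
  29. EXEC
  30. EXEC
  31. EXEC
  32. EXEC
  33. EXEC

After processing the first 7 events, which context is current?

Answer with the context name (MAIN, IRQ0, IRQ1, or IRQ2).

Answer: IRQ0

Derivation:
Event 1 (INT 1): INT 1 arrives: push (MAIN, PC=0), enter IRQ1 at PC=0 (depth now 1)
Event 2 (EXEC): [IRQ1] PC=0: INC 4 -> ACC=4
Event 3 (EXEC): [IRQ1] PC=1: IRET -> resume MAIN at PC=0 (depth now 0)
Event 4 (INT 0): INT 0 arrives: push (MAIN, PC=0), enter IRQ0 at PC=0 (depth now 1)
Event 5 (INT 1): INT 1 arrives: push (IRQ0, PC=0), enter IRQ1 at PC=0 (depth now 2)
Event 6 (EXEC): [IRQ1] PC=0: INC 4 -> ACC=8
Event 7 (EXEC): [IRQ1] PC=1: IRET -> resume IRQ0 at PC=0 (depth now 1)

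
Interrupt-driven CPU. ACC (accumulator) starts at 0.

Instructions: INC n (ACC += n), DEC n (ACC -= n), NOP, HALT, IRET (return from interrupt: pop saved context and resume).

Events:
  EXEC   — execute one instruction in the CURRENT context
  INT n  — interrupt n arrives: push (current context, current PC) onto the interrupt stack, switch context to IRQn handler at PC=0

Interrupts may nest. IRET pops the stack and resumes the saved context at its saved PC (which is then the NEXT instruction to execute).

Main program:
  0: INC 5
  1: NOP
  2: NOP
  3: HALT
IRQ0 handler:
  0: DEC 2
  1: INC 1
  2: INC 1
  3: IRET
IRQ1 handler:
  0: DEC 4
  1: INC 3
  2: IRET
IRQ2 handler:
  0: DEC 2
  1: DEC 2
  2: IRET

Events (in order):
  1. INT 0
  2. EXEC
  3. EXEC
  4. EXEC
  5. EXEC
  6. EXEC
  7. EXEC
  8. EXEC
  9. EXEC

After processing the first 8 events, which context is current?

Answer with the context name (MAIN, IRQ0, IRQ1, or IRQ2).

Answer: MAIN

Derivation:
Event 1 (INT 0): INT 0 arrives: push (MAIN, PC=0), enter IRQ0 at PC=0 (depth now 1)
Event 2 (EXEC): [IRQ0] PC=0: DEC 2 -> ACC=-2
Event 3 (EXEC): [IRQ0] PC=1: INC 1 -> ACC=-1
Event 4 (EXEC): [IRQ0] PC=2: INC 1 -> ACC=0
Event 5 (EXEC): [IRQ0] PC=3: IRET -> resume MAIN at PC=0 (depth now 0)
Event 6 (EXEC): [MAIN] PC=0: INC 5 -> ACC=5
Event 7 (EXEC): [MAIN] PC=1: NOP
Event 8 (EXEC): [MAIN] PC=2: NOP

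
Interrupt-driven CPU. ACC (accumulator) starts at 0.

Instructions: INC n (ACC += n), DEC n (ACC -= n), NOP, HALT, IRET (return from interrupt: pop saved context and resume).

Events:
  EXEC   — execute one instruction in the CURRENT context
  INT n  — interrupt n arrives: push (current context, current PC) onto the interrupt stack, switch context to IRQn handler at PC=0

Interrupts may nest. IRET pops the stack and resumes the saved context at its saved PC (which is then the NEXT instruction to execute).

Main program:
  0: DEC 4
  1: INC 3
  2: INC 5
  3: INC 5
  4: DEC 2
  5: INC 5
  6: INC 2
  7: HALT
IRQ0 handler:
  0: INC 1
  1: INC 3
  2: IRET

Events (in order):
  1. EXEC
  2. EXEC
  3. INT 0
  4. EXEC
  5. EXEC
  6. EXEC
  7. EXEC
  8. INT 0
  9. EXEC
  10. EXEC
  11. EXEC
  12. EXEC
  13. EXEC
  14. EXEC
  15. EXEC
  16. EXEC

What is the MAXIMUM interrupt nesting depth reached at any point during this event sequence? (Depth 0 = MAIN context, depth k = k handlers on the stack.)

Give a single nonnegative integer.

Answer: 1

Derivation:
Event 1 (EXEC): [MAIN] PC=0: DEC 4 -> ACC=-4 [depth=0]
Event 2 (EXEC): [MAIN] PC=1: INC 3 -> ACC=-1 [depth=0]
Event 3 (INT 0): INT 0 arrives: push (MAIN, PC=2), enter IRQ0 at PC=0 (depth now 1) [depth=1]
Event 4 (EXEC): [IRQ0] PC=0: INC 1 -> ACC=0 [depth=1]
Event 5 (EXEC): [IRQ0] PC=1: INC 3 -> ACC=3 [depth=1]
Event 6 (EXEC): [IRQ0] PC=2: IRET -> resume MAIN at PC=2 (depth now 0) [depth=0]
Event 7 (EXEC): [MAIN] PC=2: INC 5 -> ACC=8 [depth=0]
Event 8 (INT 0): INT 0 arrives: push (MAIN, PC=3), enter IRQ0 at PC=0 (depth now 1) [depth=1]
Event 9 (EXEC): [IRQ0] PC=0: INC 1 -> ACC=9 [depth=1]
Event 10 (EXEC): [IRQ0] PC=1: INC 3 -> ACC=12 [depth=1]
Event 11 (EXEC): [IRQ0] PC=2: IRET -> resume MAIN at PC=3 (depth now 0) [depth=0]
Event 12 (EXEC): [MAIN] PC=3: INC 5 -> ACC=17 [depth=0]
Event 13 (EXEC): [MAIN] PC=4: DEC 2 -> ACC=15 [depth=0]
Event 14 (EXEC): [MAIN] PC=5: INC 5 -> ACC=20 [depth=0]
Event 15 (EXEC): [MAIN] PC=6: INC 2 -> ACC=22 [depth=0]
Event 16 (EXEC): [MAIN] PC=7: HALT [depth=0]
Max depth observed: 1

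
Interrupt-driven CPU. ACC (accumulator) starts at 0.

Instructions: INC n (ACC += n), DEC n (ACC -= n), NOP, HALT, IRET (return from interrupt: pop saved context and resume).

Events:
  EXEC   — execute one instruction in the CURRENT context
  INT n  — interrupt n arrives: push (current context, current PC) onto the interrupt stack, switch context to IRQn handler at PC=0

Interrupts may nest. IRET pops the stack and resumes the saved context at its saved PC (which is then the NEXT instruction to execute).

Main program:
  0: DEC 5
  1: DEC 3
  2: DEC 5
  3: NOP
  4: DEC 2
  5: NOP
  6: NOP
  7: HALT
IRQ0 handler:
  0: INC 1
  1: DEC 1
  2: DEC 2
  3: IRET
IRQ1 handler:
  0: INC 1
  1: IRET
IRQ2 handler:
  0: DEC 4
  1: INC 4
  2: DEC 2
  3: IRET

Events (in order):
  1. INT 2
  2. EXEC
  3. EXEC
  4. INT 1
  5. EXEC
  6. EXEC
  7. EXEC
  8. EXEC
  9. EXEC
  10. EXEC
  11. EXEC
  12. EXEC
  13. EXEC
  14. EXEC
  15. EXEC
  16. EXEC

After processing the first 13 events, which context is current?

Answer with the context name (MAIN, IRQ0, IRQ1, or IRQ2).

Answer: MAIN

Derivation:
Event 1 (INT 2): INT 2 arrives: push (MAIN, PC=0), enter IRQ2 at PC=0 (depth now 1)
Event 2 (EXEC): [IRQ2] PC=0: DEC 4 -> ACC=-4
Event 3 (EXEC): [IRQ2] PC=1: INC 4 -> ACC=0
Event 4 (INT 1): INT 1 arrives: push (IRQ2, PC=2), enter IRQ1 at PC=0 (depth now 2)
Event 5 (EXEC): [IRQ1] PC=0: INC 1 -> ACC=1
Event 6 (EXEC): [IRQ1] PC=1: IRET -> resume IRQ2 at PC=2 (depth now 1)
Event 7 (EXEC): [IRQ2] PC=2: DEC 2 -> ACC=-1
Event 8 (EXEC): [IRQ2] PC=3: IRET -> resume MAIN at PC=0 (depth now 0)
Event 9 (EXEC): [MAIN] PC=0: DEC 5 -> ACC=-6
Event 10 (EXEC): [MAIN] PC=1: DEC 3 -> ACC=-9
Event 11 (EXEC): [MAIN] PC=2: DEC 5 -> ACC=-14
Event 12 (EXEC): [MAIN] PC=3: NOP
Event 13 (EXEC): [MAIN] PC=4: DEC 2 -> ACC=-16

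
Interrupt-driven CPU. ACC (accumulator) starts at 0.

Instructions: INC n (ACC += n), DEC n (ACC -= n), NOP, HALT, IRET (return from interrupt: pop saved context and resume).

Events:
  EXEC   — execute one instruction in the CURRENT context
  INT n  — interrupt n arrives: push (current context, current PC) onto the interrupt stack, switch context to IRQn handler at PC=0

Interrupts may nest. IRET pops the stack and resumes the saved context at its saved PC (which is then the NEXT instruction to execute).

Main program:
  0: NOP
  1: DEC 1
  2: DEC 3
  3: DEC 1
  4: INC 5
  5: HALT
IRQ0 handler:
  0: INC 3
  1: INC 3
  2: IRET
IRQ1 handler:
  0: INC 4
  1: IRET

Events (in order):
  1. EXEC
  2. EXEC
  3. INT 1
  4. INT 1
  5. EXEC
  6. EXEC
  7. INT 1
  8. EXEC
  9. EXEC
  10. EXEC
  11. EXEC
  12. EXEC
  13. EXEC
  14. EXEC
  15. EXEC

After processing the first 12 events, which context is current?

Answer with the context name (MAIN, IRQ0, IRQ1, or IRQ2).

Answer: MAIN

Derivation:
Event 1 (EXEC): [MAIN] PC=0: NOP
Event 2 (EXEC): [MAIN] PC=1: DEC 1 -> ACC=-1
Event 3 (INT 1): INT 1 arrives: push (MAIN, PC=2), enter IRQ1 at PC=0 (depth now 1)
Event 4 (INT 1): INT 1 arrives: push (IRQ1, PC=0), enter IRQ1 at PC=0 (depth now 2)
Event 5 (EXEC): [IRQ1] PC=0: INC 4 -> ACC=3
Event 6 (EXEC): [IRQ1] PC=1: IRET -> resume IRQ1 at PC=0 (depth now 1)
Event 7 (INT 1): INT 1 arrives: push (IRQ1, PC=0), enter IRQ1 at PC=0 (depth now 2)
Event 8 (EXEC): [IRQ1] PC=0: INC 4 -> ACC=7
Event 9 (EXEC): [IRQ1] PC=1: IRET -> resume IRQ1 at PC=0 (depth now 1)
Event 10 (EXEC): [IRQ1] PC=0: INC 4 -> ACC=11
Event 11 (EXEC): [IRQ1] PC=1: IRET -> resume MAIN at PC=2 (depth now 0)
Event 12 (EXEC): [MAIN] PC=2: DEC 3 -> ACC=8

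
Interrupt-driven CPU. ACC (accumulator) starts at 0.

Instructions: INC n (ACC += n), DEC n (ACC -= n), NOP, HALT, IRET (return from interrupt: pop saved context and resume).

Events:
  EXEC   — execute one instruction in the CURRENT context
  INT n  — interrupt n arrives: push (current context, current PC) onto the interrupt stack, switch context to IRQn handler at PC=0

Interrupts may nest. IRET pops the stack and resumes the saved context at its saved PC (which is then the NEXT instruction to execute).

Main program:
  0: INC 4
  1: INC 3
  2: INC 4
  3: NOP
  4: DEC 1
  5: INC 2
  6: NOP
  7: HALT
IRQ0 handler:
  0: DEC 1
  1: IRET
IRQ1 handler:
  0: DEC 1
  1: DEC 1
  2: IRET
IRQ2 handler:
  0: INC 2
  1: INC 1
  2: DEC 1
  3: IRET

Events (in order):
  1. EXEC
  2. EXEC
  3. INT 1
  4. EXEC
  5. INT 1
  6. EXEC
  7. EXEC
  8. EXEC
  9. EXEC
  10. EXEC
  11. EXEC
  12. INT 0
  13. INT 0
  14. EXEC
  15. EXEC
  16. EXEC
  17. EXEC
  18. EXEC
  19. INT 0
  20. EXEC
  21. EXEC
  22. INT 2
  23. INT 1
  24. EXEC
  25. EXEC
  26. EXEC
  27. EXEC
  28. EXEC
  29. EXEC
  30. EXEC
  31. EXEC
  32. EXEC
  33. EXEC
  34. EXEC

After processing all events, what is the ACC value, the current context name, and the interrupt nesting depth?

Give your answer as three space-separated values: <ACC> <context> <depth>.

Event 1 (EXEC): [MAIN] PC=0: INC 4 -> ACC=4
Event 2 (EXEC): [MAIN] PC=1: INC 3 -> ACC=7
Event 3 (INT 1): INT 1 arrives: push (MAIN, PC=2), enter IRQ1 at PC=0 (depth now 1)
Event 4 (EXEC): [IRQ1] PC=0: DEC 1 -> ACC=6
Event 5 (INT 1): INT 1 arrives: push (IRQ1, PC=1), enter IRQ1 at PC=0 (depth now 2)
Event 6 (EXEC): [IRQ1] PC=0: DEC 1 -> ACC=5
Event 7 (EXEC): [IRQ1] PC=1: DEC 1 -> ACC=4
Event 8 (EXEC): [IRQ1] PC=2: IRET -> resume IRQ1 at PC=1 (depth now 1)
Event 9 (EXEC): [IRQ1] PC=1: DEC 1 -> ACC=3
Event 10 (EXEC): [IRQ1] PC=2: IRET -> resume MAIN at PC=2 (depth now 0)
Event 11 (EXEC): [MAIN] PC=2: INC 4 -> ACC=7
Event 12 (INT 0): INT 0 arrives: push (MAIN, PC=3), enter IRQ0 at PC=0 (depth now 1)
Event 13 (INT 0): INT 0 arrives: push (IRQ0, PC=0), enter IRQ0 at PC=0 (depth now 2)
Event 14 (EXEC): [IRQ0] PC=0: DEC 1 -> ACC=6
Event 15 (EXEC): [IRQ0] PC=1: IRET -> resume IRQ0 at PC=0 (depth now 1)
Event 16 (EXEC): [IRQ0] PC=0: DEC 1 -> ACC=5
Event 17 (EXEC): [IRQ0] PC=1: IRET -> resume MAIN at PC=3 (depth now 0)
Event 18 (EXEC): [MAIN] PC=3: NOP
Event 19 (INT 0): INT 0 arrives: push (MAIN, PC=4), enter IRQ0 at PC=0 (depth now 1)
Event 20 (EXEC): [IRQ0] PC=0: DEC 1 -> ACC=4
Event 21 (EXEC): [IRQ0] PC=1: IRET -> resume MAIN at PC=4 (depth now 0)
Event 22 (INT 2): INT 2 arrives: push (MAIN, PC=4), enter IRQ2 at PC=0 (depth now 1)
Event 23 (INT 1): INT 1 arrives: push (IRQ2, PC=0), enter IRQ1 at PC=0 (depth now 2)
Event 24 (EXEC): [IRQ1] PC=0: DEC 1 -> ACC=3
Event 25 (EXEC): [IRQ1] PC=1: DEC 1 -> ACC=2
Event 26 (EXEC): [IRQ1] PC=2: IRET -> resume IRQ2 at PC=0 (depth now 1)
Event 27 (EXEC): [IRQ2] PC=0: INC 2 -> ACC=4
Event 28 (EXEC): [IRQ2] PC=1: INC 1 -> ACC=5
Event 29 (EXEC): [IRQ2] PC=2: DEC 1 -> ACC=4
Event 30 (EXEC): [IRQ2] PC=3: IRET -> resume MAIN at PC=4 (depth now 0)
Event 31 (EXEC): [MAIN] PC=4: DEC 1 -> ACC=3
Event 32 (EXEC): [MAIN] PC=5: INC 2 -> ACC=5
Event 33 (EXEC): [MAIN] PC=6: NOP
Event 34 (EXEC): [MAIN] PC=7: HALT

Answer: 5 MAIN 0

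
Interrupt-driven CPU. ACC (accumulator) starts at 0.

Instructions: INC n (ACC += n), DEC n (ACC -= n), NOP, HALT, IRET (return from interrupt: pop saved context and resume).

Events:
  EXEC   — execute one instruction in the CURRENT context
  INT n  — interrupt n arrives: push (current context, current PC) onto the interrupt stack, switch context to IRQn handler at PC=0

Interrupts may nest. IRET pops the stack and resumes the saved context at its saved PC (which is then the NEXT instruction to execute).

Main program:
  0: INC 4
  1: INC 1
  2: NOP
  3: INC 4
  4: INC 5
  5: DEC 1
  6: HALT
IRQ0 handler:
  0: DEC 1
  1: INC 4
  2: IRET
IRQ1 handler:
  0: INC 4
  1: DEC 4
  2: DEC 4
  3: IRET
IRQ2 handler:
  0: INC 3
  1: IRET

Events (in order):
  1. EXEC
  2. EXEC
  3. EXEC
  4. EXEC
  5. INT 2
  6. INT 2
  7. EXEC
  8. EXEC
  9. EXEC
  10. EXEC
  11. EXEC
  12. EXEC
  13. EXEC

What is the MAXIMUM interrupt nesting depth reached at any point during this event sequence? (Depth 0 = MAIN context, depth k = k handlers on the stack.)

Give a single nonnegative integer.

Event 1 (EXEC): [MAIN] PC=0: INC 4 -> ACC=4 [depth=0]
Event 2 (EXEC): [MAIN] PC=1: INC 1 -> ACC=5 [depth=0]
Event 3 (EXEC): [MAIN] PC=2: NOP [depth=0]
Event 4 (EXEC): [MAIN] PC=3: INC 4 -> ACC=9 [depth=0]
Event 5 (INT 2): INT 2 arrives: push (MAIN, PC=4), enter IRQ2 at PC=0 (depth now 1) [depth=1]
Event 6 (INT 2): INT 2 arrives: push (IRQ2, PC=0), enter IRQ2 at PC=0 (depth now 2) [depth=2]
Event 7 (EXEC): [IRQ2] PC=0: INC 3 -> ACC=12 [depth=2]
Event 8 (EXEC): [IRQ2] PC=1: IRET -> resume IRQ2 at PC=0 (depth now 1) [depth=1]
Event 9 (EXEC): [IRQ2] PC=0: INC 3 -> ACC=15 [depth=1]
Event 10 (EXEC): [IRQ2] PC=1: IRET -> resume MAIN at PC=4 (depth now 0) [depth=0]
Event 11 (EXEC): [MAIN] PC=4: INC 5 -> ACC=20 [depth=0]
Event 12 (EXEC): [MAIN] PC=5: DEC 1 -> ACC=19 [depth=0]
Event 13 (EXEC): [MAIN] PC=6: HALT [depth=0]
Max depth observed: 2

Answer: 2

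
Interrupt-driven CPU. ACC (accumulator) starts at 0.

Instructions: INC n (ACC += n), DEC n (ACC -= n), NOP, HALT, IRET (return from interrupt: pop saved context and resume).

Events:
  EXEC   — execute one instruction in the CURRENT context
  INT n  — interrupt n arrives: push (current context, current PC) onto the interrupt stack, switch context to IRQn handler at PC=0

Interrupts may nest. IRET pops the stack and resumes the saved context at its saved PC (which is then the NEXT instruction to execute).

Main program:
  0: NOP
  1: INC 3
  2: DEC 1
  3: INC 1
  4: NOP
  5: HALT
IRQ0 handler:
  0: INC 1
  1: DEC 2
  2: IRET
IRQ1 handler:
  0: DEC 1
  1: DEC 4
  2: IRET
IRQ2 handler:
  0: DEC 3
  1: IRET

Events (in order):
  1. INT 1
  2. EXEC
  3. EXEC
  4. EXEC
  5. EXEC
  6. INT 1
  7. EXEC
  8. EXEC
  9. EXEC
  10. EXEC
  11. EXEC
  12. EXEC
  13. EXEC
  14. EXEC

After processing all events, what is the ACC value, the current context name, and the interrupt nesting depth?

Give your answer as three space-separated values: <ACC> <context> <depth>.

Answer: -7 MAIN 0

Derivation:
Event 1 (INT 1): INT 1 arrives: push (MAIN, PC=0), enter IRQ1 at PC=0 (depth now 1)
Event 2 (EXEC): [IRQ1] PC=0: DEC 1 -> ACC=-1
Event 3 (EXEC): [IRQ1] PC=1: DEC 4 -> ACC=-5
Event 4 (EXEC): [IRQ1] PC=2: IRET -> resume MAIN at PC=0 (depth now 0)
Event 5 (EXEC): [MAIN] PC=0: NOP
Event 6 (INT 1): INT 1 arrives: push (MAIN, PC=1), enter IRQ1 at PC=0 (depth now 1)
Event 7 (EXEC): [IRQ1] PC=0: DEC 1 -> ACC=-6
Event 8 (EXEC): [IRQ1] PC=1: DEC 4 -> ACC=-10
Event 9 (EXEC): [IRQ1] PC=2: IRET -> resume MAIN at PC=1 (depth now 0)
Event 10 (EXEC): [MAIN] PC=1: INC 3 -> ACC=-7
Event 11 (EXEC): [MAIN] PC=2: DEC 1 -> ACC=-8
Event 12 (EXEC): [MAIN] PC=3: INC 1 -> ACC=-7
Event 13 (EXEC): [MAIN] PC=4: NOP
Event 14 (EXEC): [MAIN] PC=5: HALT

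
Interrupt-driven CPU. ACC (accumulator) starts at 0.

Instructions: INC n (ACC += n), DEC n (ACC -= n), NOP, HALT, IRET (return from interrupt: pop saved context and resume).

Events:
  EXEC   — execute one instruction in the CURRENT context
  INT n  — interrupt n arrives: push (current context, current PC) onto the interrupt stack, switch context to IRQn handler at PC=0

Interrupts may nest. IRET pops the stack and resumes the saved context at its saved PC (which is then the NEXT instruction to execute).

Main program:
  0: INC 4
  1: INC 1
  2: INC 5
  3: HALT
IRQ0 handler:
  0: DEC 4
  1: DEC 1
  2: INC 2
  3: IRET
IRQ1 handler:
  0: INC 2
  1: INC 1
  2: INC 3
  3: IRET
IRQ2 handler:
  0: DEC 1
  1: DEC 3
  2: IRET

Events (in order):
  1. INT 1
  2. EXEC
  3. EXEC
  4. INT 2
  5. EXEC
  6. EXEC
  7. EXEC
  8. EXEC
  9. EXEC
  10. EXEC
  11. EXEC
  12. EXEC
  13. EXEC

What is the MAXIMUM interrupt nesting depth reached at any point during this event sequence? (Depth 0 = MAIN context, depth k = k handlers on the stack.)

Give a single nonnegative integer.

Event 1 (INT 1): INT 1 arrives: push (MAIN, PC=0), enter IRQ1 at PC=0 (depth now 1) [depth=1]
Event 2 (EXEC): [IRQ1] PC=0: INC 2 -> ACC=2 [depth=1]
Event 3 (EXEC): [IRQ1] PC=1: INC 1 -> ACC=3 [depth=1]
Event 4 (INT 2): INT 2 arrives: push (IRQ1, PC=2), enter IRQ2 at PC=0 (depth now 2) [depth=2]
Event 5 (EXEC): [IRQ2] PC=0: DEC 1 -> ACC=2 [depth=2]
Event 6 (EXEC): [IRQ2] PC=1: DEC 3 -> ACC=-1 [depth=2]
Event 7 (EXEC): [IRQ2] PC=2: IRET -> resume IRQ1 at PC=2 (depth now 1) [depth=1]
Event 8 (EXEC): [IRQ1] PC=2: INC 3 -> ACC=2 [depth=1]
Event 9 (EXEC): [IRQ1] PC=3: IRET -> resume MAIN at PC=0 (depth now 0) [depth=0]
Event 10 (EXEC): [MAIN] PC=0: INC 4 -> ACC=6 [depth=0]
Event 11 (EXEC): [MAIN] PC=1: INC 1 -> ACC=7 [depth=0]
Event 12 (EXEC): [MAIN] PC=2: INC 5 -> ACC=12 [depth=0]
Event 13 (EXEC): [MAIN] PC=3: HALT [depth=0]
Max depth observed: 2

Answer: 2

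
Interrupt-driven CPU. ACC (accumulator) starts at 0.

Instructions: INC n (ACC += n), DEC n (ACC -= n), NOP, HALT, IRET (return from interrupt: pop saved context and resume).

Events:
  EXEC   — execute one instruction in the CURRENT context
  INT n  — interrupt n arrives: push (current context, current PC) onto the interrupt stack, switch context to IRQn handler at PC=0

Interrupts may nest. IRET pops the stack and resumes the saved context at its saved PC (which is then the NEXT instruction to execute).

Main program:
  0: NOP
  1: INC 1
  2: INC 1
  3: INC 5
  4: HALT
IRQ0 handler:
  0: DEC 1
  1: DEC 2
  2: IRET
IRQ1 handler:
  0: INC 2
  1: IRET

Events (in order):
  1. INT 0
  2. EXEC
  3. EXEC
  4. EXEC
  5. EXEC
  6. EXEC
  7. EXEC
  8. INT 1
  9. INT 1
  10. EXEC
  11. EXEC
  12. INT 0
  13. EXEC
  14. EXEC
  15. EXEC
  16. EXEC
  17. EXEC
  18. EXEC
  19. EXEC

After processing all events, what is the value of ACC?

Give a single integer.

Answer: 5

Derivation:
Event 1 (INT 0): INT 0 arrives: push (MAIN, PC=0), enter IRQ0 at PC=0 (depth now 1)
Event 2 (EXEC): [IRQ0] PC=0: DEC 1 -> ACC=-1
Event 3 (EXEC): [IRQ0] PC=1: DEC 2 -> ACC=-3
Event 4 (EXEC): [IRQ0] PC=2: IRET -> resume MAIN at PC=0 (depth now 0)
Event 5 (EXEC): [MAIN] PC=0: NOP
Event 6 (EXEC): [MAIN] PC=1: INC 1 -> ACC=-2
Event 7 (EXEC): [MAIN] PC=2: INC 1 -> ACC=-1
Event 8 (INT 1): INT 1 arrives: push (MAIN, PC=3), enter IRQ1 at PC=0 (depth now 1)
Event 9 (INT 1): INT 1 arrives: push (IRQ1, PC=0), enter IRQ1 at PC=0 (depth now 2)
Event 10 (EXEC): [IRQ1] PC=0: INC 2 -> ACC=1
Event 11 (EXEC): [IRQ1] PC=1: IRET -> resume IRQ1 at PC=0 (depth now 1)
Event 12 (INT 0): INT 0 arrives: push (IRQ1, PC=0), enter IRQ0 at PC=0 (depth now 2)
Event 13 (EXEC): [IRQ0] PC=0: DEC 1 -> ACC=0
Event 14 (EXEC): [IRQ0] PC=1: DEC 2 -> ACC=-2
Event 15 (EXEC): [IRQ0] PC=2: IRET -> resume IRQ1 at PC=0 (depth now 1)
Event 16 (EXEC): [IRQ1] PC=0: INC 2 -> ACC=0
Event 17 (EXEC): [IRQ1] PC=1: IRET -> resume MAIN at PC=3 (depth now 0)
Event 18 (EXEC): [MAIN] PC=3: INC 5 -> ACC=5
Event 19 (EXEC): [MAIN] PC=4: HALT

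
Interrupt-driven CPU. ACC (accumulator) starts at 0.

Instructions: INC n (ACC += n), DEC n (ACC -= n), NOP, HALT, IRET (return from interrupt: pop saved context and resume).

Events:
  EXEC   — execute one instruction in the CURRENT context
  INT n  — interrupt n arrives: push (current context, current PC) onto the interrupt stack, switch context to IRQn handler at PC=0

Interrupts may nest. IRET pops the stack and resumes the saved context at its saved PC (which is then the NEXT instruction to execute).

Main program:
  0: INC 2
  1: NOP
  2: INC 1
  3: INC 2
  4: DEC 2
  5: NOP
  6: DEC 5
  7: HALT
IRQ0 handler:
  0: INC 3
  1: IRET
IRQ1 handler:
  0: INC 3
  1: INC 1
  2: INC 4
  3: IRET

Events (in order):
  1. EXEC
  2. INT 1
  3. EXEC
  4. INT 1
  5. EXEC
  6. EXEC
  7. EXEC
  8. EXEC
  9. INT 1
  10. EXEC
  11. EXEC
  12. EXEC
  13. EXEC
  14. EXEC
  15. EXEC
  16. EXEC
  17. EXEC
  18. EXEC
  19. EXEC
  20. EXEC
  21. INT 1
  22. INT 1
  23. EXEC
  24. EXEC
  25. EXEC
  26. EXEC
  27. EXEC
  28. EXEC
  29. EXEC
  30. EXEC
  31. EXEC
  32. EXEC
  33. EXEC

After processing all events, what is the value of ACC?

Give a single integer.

Answer: 38

Derivation:
Event 1 (EXEC): [MAIN] PC=0: INC 2 -> ACC=2
Event 2 (INT 1): INT 1 arrives: push (MAIN, PC=1), enter IRQ1 at PC=0 (depth now 1)
Event 3 (EXEC): [IRQ1] PC=0: INC 3 -> ACC=5
Event 4 (INT 1): INT 1 arrives: push (IRQ1, PC=1), enter IRQ1 at PC=0 (depth now 2)
Event 5 (EXEC): [IRQ1] PC=0: INC 3 -> ACC=8
Event 6 (EXEC): [IRQ1] PC=1: INC 1 -> ACC=9
Event 7 (EXEC): [IRQ1] PC=2: INC 4 -> ACC=13
Event 8 (EXEC): [IRQ1] PC=3: IRET -> resume IRQ1 at PC=1 (depth now 1)
Event 9 (INT 1): INT 1 arrives: push (IRQ1, PC=1), enter IRQ1 at PC=0 (depth now 2)
Event 10 (EXEC): [IRQ1] PC=0: INC 3 -> ACC=16
Event 11 (EXEC): [IRQ1] PC=1: INC 1 -> ACC=17
Event 12 (EXEC): [IRQ1] PC=2: INC 4 -> ACC=21
Event 13 (EXEC): [IRQ1] PC=3: IRET -> resume IRQ1 at PC=1 (depth now 1)
Event 14 (EXEC): [IRQ1] PC=1: INC 1 -> ACC=22
Event 15 (EXEC): [IRQ1] PC=2: INC 4 -> ACC=26
Event 16 (EXEC): [IRQ1] PC=3: IRET -> resume MAIN at PC=1 (depth now 0)
Event 17 (EXEC): [MAIN] PC=1: NOP
Event 18 (EXEC): [MAIN] PC=2: INC 1 -> ACC=27
Event 19 (EXEC): [MAIN] PC=3: INC 2 -> ACC=29
Event 20 (EXEC): [MAIN] PC=4: DEC 2 -> ACC=27
Event 21 (INT 1): INT 1 arrives: push (MAIN, PC=5), enter IRQ1 at PC=0 (depth now 1)
Event 22 (INT 1): INT 1 arrives: push (IRQ1, PC=0), enter IRQ1 at PC=0 (depth now 2)
Event 23 (EXEC): [IRQ1] PC=0: INC 3 -> ACC=30
Event 24 (EXEC): [IRQ1] PC=1: INC 1 -> ACC=31
Event 25 (EXEC): [IRQ1] PC=2: INC 4 -> ACC=35
Event 26 (EXEC): [IRQ1] PC=3: IRET -> resume IRQ1 at PC=0 (depth now 1)
Event 27 (EXEC): [IRQ1] PC=0: INC 3 -> ACC=38
Event 28 (EXEC): [IRQ1] PC=1: INC 1 -> ACC=39
Event 29 (EXEC): [IRQ1] PC=2: INC 4 -> ACC=43
Event 30 (EXEC): [IRQ1] PC=3: IRET -> resume MAIN at PC=5 (depth now 0)
Event 31 (EXEC): [MAIN] PC=5: NOP
Event 32 (EXEC): [MAIN] PC=6: DEC 5 -> ACC=38
Event 33 (EXEC): [MAIN] PC=7: HALT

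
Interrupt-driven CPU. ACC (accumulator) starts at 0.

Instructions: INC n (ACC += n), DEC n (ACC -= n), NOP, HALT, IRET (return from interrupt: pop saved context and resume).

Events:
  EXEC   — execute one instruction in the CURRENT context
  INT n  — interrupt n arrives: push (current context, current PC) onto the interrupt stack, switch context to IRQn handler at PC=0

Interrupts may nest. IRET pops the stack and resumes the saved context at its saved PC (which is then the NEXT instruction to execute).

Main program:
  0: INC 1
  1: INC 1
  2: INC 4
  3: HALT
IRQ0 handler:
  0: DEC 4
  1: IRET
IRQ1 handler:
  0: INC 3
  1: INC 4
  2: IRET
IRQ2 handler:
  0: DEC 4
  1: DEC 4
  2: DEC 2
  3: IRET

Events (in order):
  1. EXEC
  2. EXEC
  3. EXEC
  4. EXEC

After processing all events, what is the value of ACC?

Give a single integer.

Answer: 6

Derivation:
Event 1 (EXEC): [MAIN] PC=0: INC 1 -> ACC=1
Event 2 (EXEC): [MAIN] PC=1: INC 1 -> ACC=2
Event 3 (EXEC): [MAIN] PC=2: INC 4 -> ACC=6
Event 4 (EXEC): [MAIN] PC=3: HALT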